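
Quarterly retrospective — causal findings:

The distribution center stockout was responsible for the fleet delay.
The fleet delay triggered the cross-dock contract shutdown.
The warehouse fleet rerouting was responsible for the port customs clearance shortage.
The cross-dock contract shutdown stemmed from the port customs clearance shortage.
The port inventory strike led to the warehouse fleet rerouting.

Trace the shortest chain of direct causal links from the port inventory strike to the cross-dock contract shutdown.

the port inventory strike → the warehouse fleet rerouting
the warehouse fleet rerouting → the port customs clearance shortage
the port customs clearance shortage → the cross-dock contract shutdown
Length: 3 steps.

the port inventory strike → the warehouse fleet rerouting → the port customs clearance shortage → the cross-dock contract shutdown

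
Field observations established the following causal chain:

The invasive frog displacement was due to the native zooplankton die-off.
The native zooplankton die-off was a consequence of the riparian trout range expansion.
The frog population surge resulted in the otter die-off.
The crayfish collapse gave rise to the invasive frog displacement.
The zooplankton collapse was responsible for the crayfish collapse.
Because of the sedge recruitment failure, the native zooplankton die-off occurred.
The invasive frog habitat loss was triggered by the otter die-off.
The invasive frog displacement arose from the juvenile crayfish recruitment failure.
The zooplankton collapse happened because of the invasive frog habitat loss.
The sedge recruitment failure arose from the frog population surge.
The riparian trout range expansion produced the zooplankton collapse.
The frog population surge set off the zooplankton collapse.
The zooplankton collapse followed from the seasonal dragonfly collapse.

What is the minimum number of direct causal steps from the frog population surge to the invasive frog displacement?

Shortest chain: the frog population surge → the sedge recruitment failure → the native zooplankton die-off → the invasive frog displacement.

3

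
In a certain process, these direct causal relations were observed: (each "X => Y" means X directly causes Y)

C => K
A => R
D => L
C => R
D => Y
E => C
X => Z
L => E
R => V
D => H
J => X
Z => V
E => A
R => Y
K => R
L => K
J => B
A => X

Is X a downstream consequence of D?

There is a causal chain: D → L → E → A → X.

Yes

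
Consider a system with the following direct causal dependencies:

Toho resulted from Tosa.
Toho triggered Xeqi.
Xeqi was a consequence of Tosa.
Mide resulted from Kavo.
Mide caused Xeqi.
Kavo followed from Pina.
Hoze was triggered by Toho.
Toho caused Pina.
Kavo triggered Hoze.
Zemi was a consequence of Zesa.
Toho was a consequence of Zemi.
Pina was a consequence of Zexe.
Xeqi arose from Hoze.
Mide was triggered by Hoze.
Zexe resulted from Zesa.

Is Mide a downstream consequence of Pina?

There is a causal chain: Pina → Kavo → Mide.

Yes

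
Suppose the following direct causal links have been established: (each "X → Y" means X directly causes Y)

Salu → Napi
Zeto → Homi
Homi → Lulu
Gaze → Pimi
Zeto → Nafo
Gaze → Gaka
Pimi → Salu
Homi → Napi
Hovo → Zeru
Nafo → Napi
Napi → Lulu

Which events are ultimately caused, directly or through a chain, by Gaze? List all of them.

Gaka, Lulu, Napi, Pimi, Salu

Direct effects: Pimi, Gaka.
2 steps out: Salu.
3 steps out: Napi.
4 steps out: Lulu.
Not reachable from it: Zeto, Homi, Nafo, Hovo, Zeru.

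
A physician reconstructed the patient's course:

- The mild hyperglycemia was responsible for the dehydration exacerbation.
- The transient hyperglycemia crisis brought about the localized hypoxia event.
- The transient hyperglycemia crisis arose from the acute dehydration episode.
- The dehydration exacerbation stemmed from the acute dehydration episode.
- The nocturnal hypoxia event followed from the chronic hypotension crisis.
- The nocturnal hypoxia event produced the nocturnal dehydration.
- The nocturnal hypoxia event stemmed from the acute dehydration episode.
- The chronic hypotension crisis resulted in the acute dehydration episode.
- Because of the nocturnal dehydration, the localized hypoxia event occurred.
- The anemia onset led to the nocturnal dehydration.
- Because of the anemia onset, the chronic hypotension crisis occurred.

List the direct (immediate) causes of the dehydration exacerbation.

Upstream contributors include the anemia onset, the chronic hypotension crisis, but only the acute dehydration episode, the mild hyperglycemia feed directly into the dehydration exacerbation.

the acute dehydration episode, the mild hyperglycemia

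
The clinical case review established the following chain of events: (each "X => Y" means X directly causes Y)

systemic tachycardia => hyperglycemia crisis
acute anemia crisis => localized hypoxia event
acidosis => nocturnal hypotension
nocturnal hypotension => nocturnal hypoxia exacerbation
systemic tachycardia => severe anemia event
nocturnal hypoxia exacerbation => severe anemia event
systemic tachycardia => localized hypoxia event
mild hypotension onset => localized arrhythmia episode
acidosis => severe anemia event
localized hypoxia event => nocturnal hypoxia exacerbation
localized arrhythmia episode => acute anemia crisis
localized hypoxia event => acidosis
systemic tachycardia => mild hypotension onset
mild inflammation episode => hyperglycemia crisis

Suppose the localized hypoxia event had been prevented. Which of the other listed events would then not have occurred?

Downstream of the localized hypoxia event: the acidosis, the nocturnal hypotension, the nocturnal hypoxia exacerbation, the severe anemia event.
Of those, still caused via another path: the severe anemia event.
The remainder have no surviving cause.

the acidosis, the nocturnal hypotension, the nocturnal hypoxia exacerbation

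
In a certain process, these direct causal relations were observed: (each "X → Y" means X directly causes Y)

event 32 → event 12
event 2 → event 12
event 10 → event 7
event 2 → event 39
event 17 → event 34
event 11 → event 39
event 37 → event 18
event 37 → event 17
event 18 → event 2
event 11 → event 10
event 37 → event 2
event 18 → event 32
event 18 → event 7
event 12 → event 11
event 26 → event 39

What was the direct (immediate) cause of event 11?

Upstream contributors include event 37, event 18, event 2, event 32, but only event 12 feeds directly into event 11.

event 12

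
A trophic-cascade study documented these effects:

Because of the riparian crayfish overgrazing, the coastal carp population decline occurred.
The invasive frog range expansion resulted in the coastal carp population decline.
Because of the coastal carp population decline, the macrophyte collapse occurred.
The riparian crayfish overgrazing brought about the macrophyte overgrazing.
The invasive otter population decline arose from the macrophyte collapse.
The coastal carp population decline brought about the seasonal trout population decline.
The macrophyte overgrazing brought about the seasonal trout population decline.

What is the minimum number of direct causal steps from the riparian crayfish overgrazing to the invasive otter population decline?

Shortest chain: the riparian crayfish overgrazing → the coastal carp population decline → the macrophyte collapse → the invasive otter population decline.

3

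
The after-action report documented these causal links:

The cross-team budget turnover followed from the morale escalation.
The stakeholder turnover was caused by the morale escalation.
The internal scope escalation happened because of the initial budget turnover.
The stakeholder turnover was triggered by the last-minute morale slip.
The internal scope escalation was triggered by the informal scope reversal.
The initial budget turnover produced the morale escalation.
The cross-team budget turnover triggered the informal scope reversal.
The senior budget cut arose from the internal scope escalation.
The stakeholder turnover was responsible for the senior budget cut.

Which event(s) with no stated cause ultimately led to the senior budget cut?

Tracing upstream from the senior budget cut: the senior budget cut ← the internal scope escalation ← the initial budget turnover.
A separate upstream branch: the senior budget cut ← the stakeholder turnover ← the last-minute morale slip.
Each of those chain origins has no stated cause.

the initial budget turnover, the last-minute morale slip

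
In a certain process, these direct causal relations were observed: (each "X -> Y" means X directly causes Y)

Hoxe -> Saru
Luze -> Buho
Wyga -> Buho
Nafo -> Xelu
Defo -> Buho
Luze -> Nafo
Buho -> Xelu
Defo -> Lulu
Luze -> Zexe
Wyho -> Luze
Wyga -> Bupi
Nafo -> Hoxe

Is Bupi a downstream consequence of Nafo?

Nafo leads to Hoxe, Saru, Xelu; Bupi is not among them.

No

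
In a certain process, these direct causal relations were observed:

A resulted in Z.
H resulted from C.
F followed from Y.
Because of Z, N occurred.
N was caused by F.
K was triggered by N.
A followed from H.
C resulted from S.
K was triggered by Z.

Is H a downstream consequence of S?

There is a causal chain: S → C → H.

Yes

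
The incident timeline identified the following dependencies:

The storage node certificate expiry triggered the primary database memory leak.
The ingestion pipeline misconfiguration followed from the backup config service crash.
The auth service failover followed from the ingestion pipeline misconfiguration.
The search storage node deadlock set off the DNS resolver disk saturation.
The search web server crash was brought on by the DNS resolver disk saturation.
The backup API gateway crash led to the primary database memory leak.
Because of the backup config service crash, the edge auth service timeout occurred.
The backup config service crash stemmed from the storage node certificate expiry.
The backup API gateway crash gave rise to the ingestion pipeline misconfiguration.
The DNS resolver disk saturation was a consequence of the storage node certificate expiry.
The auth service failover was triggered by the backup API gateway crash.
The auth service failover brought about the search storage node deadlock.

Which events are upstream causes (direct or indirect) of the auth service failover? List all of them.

the backup API gateway crash, the backup config service crash, the ingestion pipeline misconfiguration, the storage node certificate expiry

Immediate causes of the auth service failover: the backup API gateway crash, the ingestion pipeline misconfiguration.
Further upstream: the storage node certificate expiry, the backup config service crash.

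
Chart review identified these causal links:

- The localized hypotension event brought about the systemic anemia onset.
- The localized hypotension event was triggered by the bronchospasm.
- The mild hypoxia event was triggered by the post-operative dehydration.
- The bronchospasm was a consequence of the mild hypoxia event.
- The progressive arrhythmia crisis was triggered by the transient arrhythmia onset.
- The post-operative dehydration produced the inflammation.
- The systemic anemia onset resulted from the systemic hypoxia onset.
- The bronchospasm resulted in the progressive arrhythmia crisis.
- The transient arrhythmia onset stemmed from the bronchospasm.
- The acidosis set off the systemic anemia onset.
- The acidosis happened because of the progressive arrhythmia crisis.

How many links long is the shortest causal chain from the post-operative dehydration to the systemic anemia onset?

Shortest chain: the post-operative dehydration → the mild hypoxia event → the bronchospasm → the localized hypotension event → the systemic anemia onset.

4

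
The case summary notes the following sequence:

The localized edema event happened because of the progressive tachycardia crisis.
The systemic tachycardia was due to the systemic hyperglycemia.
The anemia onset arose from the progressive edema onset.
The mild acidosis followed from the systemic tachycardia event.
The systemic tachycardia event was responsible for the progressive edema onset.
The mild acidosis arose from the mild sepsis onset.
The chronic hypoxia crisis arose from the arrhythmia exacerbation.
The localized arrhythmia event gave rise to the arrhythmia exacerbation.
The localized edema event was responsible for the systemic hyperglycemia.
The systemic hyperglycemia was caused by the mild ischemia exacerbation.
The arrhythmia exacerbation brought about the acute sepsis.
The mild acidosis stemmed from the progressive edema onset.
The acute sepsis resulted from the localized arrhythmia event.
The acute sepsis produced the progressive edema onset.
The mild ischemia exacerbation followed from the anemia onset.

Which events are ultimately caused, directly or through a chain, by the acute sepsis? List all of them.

the anemia onset, the mild acidosis, the mild ischemia exacerbation, the progressive edema onset, the systemic hyperglycemia, the systemic tachycardia

Direct effects: the progressive edema onset.
2 steps out: the anemia onset, the mild acidosis.
3 steps out: the mild ischemia exacerbation.
4 steps out: the systemic hyperglycemia.
5 steps out: the systemic tachycardia.
Not reachable from it: the localized arrhythmia event, the progressive tachycardia crisis, the arrhythmia exacerbation, the systemic tachycardia event, the localized edema event, the chronic hypoxia crisis, the mild sepsis onset.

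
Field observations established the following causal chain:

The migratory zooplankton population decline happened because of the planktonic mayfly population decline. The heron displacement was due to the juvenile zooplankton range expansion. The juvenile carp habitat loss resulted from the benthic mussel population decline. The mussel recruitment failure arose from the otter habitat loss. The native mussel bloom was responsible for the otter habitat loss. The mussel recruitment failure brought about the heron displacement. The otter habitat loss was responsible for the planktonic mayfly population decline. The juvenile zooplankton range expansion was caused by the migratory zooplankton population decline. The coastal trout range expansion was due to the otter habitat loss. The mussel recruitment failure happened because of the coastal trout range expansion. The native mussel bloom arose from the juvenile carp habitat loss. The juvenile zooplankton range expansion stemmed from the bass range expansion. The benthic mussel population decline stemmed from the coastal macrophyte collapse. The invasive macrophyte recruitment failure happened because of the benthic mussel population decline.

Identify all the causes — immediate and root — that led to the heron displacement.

Immediate causes of the heron displacement: the juvenile zooplankton range expansion, the mussel recruitment failure.
Further upstream: the coastal macrophyte collapse, the benthic mussel population decline, the juvenile carp habitat loss, the native mussel bloom, the otter habitat loss, the planktonic mayfly population decline, the migratory zooplankton population decline, the coastal trout range expansion, the bass range expansion.

the bass range expansion, the benthic mussel population decline, the coastal macrophyte collapse, the coastal trout range expansion, the juvenile carp habitat loss, the juvenile zooplankton range expansion, the migratory zooplankton population decline, the mussel recruitment failure, the native mussel bloom, the otter habitat loss, the planktonic mayfly population decline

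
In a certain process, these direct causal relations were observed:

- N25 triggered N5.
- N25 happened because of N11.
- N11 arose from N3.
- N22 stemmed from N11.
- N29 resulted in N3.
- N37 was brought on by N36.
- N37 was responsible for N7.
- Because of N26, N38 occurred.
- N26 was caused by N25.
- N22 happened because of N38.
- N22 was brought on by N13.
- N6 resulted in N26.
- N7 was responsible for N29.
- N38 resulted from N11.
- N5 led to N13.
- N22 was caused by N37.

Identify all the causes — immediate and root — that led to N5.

Immediate cause of N5: N25.
Further upstream: N36, N37, N7, N29, N3, N11.

N11, N25, N29, N3, N36, N37, N7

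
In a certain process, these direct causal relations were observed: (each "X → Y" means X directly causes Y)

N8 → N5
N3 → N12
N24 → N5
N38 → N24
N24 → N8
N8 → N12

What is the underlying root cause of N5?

N38

Tracing upstream from N5: N5 ← N24 ← N38.
N38 has no stated cause, so it is the root.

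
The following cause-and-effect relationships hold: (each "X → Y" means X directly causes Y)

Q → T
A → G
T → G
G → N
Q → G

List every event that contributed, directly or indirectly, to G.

A, Q, T

Immediate causes of G: Q, T, A.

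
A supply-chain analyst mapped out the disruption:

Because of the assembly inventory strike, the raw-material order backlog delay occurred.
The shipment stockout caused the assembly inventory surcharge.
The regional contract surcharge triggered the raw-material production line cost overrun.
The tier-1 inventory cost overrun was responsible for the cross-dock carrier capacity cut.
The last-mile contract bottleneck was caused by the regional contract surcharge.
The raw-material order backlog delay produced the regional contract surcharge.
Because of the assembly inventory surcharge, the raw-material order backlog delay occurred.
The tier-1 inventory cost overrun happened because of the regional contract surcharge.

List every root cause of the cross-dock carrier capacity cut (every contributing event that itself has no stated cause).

Tracing upstream from the cross-dock carrier capacity cut: the cross-dock carrier capacity cut ← the tier-1 inventory cost overrun ← the regional contract surcharge ← the raw-material order backlog delay ← the assembly inventory surcharge ← the shipment stockout.
A separate upstream branch: the cross-dock carrier capacity cut ← the tier-1 inventory cost overrun ← the regional contract surcharge ← the raw-material order backlog delay ← the assembly inventory strike.
Each of those chain origins has no stated cause.

the assembly inventory strike, the shipment stockout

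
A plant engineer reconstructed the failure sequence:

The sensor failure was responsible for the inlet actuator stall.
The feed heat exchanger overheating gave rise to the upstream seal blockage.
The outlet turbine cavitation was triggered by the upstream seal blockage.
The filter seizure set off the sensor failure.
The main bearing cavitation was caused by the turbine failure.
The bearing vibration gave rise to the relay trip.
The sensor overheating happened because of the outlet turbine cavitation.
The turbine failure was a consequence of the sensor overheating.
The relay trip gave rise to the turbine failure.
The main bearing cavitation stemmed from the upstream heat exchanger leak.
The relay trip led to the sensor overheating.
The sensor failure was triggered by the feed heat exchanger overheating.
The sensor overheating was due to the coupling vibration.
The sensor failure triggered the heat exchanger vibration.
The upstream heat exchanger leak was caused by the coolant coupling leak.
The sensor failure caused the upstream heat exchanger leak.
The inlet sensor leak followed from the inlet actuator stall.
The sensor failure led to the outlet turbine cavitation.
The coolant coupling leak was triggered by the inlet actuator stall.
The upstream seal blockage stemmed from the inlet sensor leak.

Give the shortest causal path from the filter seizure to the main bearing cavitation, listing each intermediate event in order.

the filter seizure → the sensor failure → the upstream heat exchanger leak → the main bearing cavitation

the filter seizure → the sensor failure
the sensor failure → the upstream heat exchanger leak
the upstream heat exchanger leak → the main bearing cavitation
Length: 3 steps.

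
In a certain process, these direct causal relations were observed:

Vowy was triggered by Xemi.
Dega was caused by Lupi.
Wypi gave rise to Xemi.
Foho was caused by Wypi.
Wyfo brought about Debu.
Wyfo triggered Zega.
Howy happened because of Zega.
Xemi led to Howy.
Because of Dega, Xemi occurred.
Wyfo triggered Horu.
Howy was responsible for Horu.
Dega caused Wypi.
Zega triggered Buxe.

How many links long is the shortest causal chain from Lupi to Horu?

4

Shortest chain: Lupi → Dega → Xemi → Howy → Horu.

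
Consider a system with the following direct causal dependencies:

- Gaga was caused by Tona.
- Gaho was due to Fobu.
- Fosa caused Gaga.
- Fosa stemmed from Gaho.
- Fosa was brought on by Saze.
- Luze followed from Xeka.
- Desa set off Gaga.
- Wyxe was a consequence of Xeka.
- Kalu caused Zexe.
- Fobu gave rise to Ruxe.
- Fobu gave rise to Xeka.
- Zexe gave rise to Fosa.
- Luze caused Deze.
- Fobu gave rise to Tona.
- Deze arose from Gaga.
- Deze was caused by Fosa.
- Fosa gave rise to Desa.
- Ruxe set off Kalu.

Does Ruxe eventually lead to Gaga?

Yes

There is a causal chain: Ruxe → Kalu → Zexe → Fosa → Gaga.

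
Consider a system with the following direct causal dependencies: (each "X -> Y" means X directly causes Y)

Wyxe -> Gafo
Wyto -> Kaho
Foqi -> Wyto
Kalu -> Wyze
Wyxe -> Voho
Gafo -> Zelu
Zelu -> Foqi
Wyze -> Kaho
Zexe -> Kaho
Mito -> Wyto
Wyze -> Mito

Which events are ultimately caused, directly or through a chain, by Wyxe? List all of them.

Foqi, Gafo, Kaho, Voho, Wyto, Zelu

Direct effects: Voho, Gafo.
2 steps out: Zelu.
3 steps out: Foqi.
4 steps out: Wyto.
5 steps out: Kaho.
Not reachable from it: Kalu, Wyze, Mito, Zexe.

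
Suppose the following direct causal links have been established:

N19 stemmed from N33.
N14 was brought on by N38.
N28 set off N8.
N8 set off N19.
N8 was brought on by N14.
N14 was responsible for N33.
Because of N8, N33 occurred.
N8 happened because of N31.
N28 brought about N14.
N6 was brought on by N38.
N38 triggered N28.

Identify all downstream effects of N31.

N19, N33, N8

Direct effects: N8.
2 steps out: N33, N19.
Not reachable from it: N38, N6, N28, N14.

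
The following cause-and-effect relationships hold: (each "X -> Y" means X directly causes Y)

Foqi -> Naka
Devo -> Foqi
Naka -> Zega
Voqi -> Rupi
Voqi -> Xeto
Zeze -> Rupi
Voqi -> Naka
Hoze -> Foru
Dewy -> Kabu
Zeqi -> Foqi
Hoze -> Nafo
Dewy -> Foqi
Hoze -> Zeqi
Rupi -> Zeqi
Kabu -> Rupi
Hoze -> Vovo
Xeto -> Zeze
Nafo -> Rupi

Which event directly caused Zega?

Naka

Upstream contributors include Hoze, Voqi, Xeto, Zeze, Nafo, Dewy, Kabu, Rupi, Devo, Zeqi, Foqi, but only Naka feeds directly into Zega.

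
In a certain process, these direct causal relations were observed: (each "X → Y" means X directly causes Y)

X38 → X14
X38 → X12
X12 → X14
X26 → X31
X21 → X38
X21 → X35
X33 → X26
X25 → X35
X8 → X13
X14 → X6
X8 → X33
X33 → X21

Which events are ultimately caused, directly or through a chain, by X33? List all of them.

Direct effects: X21, X26.
2 steps out: X38, X31, X35.
3 steps out: X12, X14.
4 steps out: X6.
Not reachable from it: X8, X13, X25.

X12, X14, X21, X26, X31, X35, X38, X6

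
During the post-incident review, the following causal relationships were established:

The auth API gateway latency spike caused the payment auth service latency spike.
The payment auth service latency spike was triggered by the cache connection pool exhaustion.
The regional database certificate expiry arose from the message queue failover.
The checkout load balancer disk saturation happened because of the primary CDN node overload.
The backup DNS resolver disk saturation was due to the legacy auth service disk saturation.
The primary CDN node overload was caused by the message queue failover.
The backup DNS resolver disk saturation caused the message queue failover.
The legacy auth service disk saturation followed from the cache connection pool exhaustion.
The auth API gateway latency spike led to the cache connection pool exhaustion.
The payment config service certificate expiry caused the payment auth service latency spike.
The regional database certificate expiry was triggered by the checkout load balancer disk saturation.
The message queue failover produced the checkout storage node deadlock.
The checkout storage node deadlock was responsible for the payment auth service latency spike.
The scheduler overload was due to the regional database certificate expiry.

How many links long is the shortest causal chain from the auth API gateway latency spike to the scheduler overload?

6

Shortest chain: the auth API gateway latency spike → the cache connection pool exhaustion → the legacy auth service disk saturation → the backup DNS resolver disk saturation → the message queue failover → the regional database certificate expiry → the scheduler overload.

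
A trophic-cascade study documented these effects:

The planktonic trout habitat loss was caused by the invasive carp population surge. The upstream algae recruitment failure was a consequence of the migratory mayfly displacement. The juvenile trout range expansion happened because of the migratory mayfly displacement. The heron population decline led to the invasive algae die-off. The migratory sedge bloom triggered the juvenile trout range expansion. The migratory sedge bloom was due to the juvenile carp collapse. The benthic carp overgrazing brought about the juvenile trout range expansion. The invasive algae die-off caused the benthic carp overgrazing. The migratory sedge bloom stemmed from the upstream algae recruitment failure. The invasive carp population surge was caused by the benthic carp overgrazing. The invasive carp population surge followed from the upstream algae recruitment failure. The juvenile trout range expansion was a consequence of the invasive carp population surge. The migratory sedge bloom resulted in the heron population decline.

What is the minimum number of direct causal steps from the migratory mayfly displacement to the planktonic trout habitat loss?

3

Shortest chain: the migratory mayfly displacement → the upstream algae recruitment failure → the invasive carp population surge → the planktonic trout habitat loss.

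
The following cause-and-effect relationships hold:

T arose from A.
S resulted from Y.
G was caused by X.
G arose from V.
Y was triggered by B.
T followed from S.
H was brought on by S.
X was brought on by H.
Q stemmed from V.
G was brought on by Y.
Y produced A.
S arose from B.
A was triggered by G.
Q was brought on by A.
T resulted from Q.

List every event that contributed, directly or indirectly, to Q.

A, B, G, H, S, V, X, Y

Immediate causes of Q: V, A.
Further upstream: B, Y, S, H, X, G.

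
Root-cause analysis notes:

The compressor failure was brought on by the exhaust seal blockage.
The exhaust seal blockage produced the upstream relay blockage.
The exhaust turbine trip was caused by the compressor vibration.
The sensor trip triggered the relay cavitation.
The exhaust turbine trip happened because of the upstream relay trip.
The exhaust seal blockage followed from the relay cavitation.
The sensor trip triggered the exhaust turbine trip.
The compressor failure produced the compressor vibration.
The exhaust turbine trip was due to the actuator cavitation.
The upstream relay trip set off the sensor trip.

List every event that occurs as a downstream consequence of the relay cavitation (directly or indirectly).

Direct effects: the exhaust seal blockage.
2 steps out: the compressor failure, the upstream relay blockage.
3 steps out: the compressor vibration.
4 steps out: the exhaust turbine trip.
Not reachable from it: the actuator cavitation, the upstream relay trip, the sensor trip.

the compressor failure, the compressor vibration, the exhaust seal blockage, the exhaust turbine trip, the upstream relay blockage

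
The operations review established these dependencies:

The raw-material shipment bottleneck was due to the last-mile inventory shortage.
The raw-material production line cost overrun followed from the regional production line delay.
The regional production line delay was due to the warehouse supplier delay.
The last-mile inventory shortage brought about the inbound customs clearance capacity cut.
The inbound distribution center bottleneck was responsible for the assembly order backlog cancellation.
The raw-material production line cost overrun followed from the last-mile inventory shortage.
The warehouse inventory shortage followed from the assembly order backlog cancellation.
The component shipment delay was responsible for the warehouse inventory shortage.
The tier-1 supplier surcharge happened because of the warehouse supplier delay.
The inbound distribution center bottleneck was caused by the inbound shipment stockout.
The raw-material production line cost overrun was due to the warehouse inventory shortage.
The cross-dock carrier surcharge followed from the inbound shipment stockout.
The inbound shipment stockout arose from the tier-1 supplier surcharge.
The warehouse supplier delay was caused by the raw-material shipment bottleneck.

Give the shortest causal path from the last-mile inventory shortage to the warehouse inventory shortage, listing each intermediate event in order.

the last-mile inventory shortage → the raw-material shipment bottleneck → the warehouse supplier delay → the tier-1 supplier surcharge → the inbound shipment stockout → the inbound distribution center bottleneck → the assembly order backlog cancellation → the warehouse inventory shortage

the last-mile inventory shortage → the raw-material shipment bottleneck
the raw-material shipment bottleneck → the warehouse supplier delay
the warehouse supplier delay → the tier-1 supplier surcharge
the tier-1 supplier surcharge → the inbound shipment stockout
the inbound shipment stockout → the inbound distribution center bottleneck
the inbound distribution center bottleneck → the assembly order backlog cancellation
the assembly order backlog cancellation → the warehouse inventory shortage
Length: 7 steps.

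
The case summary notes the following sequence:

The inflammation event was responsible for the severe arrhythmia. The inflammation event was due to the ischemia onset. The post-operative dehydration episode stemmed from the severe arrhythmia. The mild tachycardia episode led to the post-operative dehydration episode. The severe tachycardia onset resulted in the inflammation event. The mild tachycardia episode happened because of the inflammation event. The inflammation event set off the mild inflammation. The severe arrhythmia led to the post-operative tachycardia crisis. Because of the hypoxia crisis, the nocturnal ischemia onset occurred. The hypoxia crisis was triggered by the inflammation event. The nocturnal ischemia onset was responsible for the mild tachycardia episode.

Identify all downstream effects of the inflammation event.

Direct effects: the mild inflammation, the hypoxia crisis, the mild tachycardia episode, the severe arrhythmia.
2 steps out: the nocturnal ischemia onset, the post-operative tachycardia crisis, the post-operative dehydration episode.
Not reachable from it: the ischemia onset, the severe tachycardia onset.

the hypoxia crisis, the mild inflammation, the mild tachycardia episode, the nocturnal ischemia onset, the post-operative dehydration episode, the post-operative tachycardia crisis, the severe arrhythmia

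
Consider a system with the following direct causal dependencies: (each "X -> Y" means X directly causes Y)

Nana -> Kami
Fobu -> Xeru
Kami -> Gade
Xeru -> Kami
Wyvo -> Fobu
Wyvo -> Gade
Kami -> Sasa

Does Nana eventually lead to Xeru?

Nana leads to Kami, Gade, Sasa; Xeru is not among them.

No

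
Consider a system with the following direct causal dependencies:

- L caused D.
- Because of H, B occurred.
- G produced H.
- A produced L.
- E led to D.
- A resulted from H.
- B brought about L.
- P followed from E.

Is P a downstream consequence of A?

No

A leads to L, D; P is not among them.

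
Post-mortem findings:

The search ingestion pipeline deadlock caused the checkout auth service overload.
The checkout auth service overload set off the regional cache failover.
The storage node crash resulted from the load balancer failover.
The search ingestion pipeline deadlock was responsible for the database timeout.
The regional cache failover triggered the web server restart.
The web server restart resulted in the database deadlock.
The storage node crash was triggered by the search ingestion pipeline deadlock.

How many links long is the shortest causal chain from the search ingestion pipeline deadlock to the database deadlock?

4

Shortest chain: the search ingestion pipeline deadlock → the checkout auth service overload → the regional cache failover → the web server restart → the database deadlock.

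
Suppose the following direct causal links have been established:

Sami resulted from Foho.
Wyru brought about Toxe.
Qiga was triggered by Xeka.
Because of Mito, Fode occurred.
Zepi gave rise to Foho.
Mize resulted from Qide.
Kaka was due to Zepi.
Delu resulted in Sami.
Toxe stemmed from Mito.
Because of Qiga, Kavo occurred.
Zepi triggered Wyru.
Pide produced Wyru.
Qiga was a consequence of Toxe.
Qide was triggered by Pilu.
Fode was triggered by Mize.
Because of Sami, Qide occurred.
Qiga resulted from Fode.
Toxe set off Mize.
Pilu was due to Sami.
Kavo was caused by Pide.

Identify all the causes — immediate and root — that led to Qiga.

Delu, Fode, Foho, Mito, Mize, Pide, Pilu, Qide, Sami, Toxe, Wyru, Xeka, Zepi

Immediate causes of Qiga: Xeka, Toxe, Fode.
Further upstream: Zepi, Delu, Foho, Pide, Sami, Mito, Wyru, Pilu, Qide, Mize.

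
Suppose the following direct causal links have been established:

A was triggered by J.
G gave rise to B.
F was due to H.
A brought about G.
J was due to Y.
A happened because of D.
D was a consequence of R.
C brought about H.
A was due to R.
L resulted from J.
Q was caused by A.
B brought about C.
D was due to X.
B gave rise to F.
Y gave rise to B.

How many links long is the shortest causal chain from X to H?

6

Shortest chain: X → D → A → G → B → C → H.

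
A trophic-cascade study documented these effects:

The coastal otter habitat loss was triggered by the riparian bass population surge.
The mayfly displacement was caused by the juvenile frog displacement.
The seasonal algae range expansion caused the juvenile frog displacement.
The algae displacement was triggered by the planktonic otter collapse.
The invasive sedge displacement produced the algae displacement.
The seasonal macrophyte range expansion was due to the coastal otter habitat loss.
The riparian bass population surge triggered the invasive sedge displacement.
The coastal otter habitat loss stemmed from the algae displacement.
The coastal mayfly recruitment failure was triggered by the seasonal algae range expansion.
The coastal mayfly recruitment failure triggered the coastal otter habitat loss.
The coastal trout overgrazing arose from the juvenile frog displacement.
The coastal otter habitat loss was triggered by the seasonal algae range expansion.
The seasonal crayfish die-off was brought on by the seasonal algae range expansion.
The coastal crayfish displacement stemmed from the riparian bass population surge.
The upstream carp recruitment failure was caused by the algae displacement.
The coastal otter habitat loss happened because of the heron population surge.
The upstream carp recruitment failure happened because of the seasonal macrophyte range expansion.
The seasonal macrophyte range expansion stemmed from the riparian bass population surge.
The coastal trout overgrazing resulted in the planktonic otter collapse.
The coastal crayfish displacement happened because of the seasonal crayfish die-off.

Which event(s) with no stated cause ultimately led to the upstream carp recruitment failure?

the heron population surge, the riparian bass population surge, the seasonal algae range expansion

Tracing upstream from the upstream carp recruitment failure: the upstream carp recruitment failure ← the seasonal macrophyte range expansion ← the coastal otter habitat loss ← the heron population surge.
A separate upstream branch: the upstream carp recruitment failure ← the seasonal macrophyte range expansion ← the coastal otter habitat loss ← the seasonal algae range expansion.
A separate upstream branch: the upstream carp recruitment failure ← the seasonal macrophyte range expansion ← the riparian bass population surge.
Each of those chain origins has no stated cause.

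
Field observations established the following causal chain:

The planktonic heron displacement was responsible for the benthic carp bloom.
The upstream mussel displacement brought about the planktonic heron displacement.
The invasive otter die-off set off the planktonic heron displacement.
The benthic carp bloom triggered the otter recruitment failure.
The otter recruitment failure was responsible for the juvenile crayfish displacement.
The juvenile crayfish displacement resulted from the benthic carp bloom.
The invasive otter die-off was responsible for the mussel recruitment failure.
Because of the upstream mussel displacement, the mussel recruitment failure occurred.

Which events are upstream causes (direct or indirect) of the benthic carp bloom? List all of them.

the invasive otter die-off, the planktonic heron displacement, the upstream mussel displacement

Immediate cause of the benthic carp bloom: the planktonic heron displacement.
Further upstream: the invasive otter die-off, the upstream mussel displacement.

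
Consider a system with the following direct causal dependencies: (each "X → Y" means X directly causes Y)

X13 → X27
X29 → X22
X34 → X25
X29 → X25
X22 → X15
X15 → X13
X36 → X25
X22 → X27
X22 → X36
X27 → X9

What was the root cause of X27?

Tracing upstream from X27: X27 ← X22 ← X29.
X29 has no stated cause, so it is the root.

X29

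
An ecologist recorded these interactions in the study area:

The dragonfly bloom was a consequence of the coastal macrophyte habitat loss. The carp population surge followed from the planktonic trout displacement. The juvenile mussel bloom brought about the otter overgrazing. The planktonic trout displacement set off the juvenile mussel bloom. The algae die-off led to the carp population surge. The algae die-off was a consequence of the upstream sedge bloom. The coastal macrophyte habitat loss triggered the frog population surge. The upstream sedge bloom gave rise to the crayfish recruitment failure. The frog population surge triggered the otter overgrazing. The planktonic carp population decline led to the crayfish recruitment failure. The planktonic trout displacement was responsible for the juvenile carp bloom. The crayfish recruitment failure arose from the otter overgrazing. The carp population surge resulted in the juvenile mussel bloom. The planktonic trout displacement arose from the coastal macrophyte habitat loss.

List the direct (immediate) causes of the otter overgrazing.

Upstream contributors include the upstream sedge bloom, the coastal macrophyte habitat loss, the algae die-off, the planktonic trout displacement, the carp population surge, but only the frog population surge, the juvenile mussel bloom feed directly into the otter overgrazing.

the frog population surge, the juvenile mussel bloom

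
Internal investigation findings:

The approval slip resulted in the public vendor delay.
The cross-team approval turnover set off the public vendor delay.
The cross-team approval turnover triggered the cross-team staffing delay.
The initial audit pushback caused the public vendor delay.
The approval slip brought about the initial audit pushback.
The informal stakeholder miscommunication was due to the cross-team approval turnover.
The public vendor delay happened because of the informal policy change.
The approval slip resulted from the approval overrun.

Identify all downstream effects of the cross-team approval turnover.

the cross-team staffing delay, the informal stakeholder miscommunication, the public vendor delay

Direct effects: the informal stakeholder miscommunication, the cross-team staffing delay, the public vendor delay.
Not reachable from it: the approval overrun, the approval slip, the informal policy change, the initial audit pushback.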